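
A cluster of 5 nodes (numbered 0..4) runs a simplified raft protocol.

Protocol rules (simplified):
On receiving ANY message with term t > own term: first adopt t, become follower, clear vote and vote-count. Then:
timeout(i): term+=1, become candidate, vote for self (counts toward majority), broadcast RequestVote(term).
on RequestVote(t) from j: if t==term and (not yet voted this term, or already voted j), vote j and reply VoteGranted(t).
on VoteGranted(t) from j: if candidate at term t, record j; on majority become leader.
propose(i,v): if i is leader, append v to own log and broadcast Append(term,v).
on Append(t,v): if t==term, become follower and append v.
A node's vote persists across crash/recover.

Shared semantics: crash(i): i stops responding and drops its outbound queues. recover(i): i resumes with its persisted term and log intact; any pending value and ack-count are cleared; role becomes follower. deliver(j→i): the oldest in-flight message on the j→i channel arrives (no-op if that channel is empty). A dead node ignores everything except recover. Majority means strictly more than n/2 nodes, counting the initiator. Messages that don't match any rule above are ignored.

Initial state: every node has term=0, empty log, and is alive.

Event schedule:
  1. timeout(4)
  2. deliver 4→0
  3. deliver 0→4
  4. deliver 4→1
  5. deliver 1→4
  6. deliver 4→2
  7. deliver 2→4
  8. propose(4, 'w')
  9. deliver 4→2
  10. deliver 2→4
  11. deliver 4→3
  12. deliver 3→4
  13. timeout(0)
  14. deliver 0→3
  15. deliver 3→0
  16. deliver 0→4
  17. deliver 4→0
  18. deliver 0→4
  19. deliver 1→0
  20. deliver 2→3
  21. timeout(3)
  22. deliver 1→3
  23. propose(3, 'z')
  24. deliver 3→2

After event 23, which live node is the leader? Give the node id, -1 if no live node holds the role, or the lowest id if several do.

step 1 timeout(4): 4={cand,t=1,log=-}
step 2 deliver 4→0: 0={foll,t=1,log=-}
step 3 deliver 0→4: —
step 4 deliver 4→1: 1={foll,t=1,log=-}
step 5 deliver 1→4: 4={lead,t=1,log=-}
step 6 deliver 4→2: 2={foll,t=1,log=-}
step 7 deliver 2→4: —
step 8 propose(4,'w'): 4={lead,t=1,log=w}
step 9 deliver 4→2: 2={foll,t=1,log=w}
step 10 deliver 2→4: —
step 11 deliver 4→3: 3={foll,t=1,log=-}
step 12 deliver 3→4: —
step 13 timeout(0): 0={cand,t=2,log=-}
step 14 deliver 0→3: 3={foll,t=2,log=-}
step 15 deliver 3→0: —
step 16 deliver 0→4: 4={foll,t=2,log=w}
step 17 deliver 4→0: —
step 18 deliver 0→4: —
step 19 deliver 1→0: —
step 20 deliver 2→3: —
step 21 timeout(3): 3={cand,t=3,log=-}
step 22 deliver 1→3: —
step 23 propose(3,'z'): —

-1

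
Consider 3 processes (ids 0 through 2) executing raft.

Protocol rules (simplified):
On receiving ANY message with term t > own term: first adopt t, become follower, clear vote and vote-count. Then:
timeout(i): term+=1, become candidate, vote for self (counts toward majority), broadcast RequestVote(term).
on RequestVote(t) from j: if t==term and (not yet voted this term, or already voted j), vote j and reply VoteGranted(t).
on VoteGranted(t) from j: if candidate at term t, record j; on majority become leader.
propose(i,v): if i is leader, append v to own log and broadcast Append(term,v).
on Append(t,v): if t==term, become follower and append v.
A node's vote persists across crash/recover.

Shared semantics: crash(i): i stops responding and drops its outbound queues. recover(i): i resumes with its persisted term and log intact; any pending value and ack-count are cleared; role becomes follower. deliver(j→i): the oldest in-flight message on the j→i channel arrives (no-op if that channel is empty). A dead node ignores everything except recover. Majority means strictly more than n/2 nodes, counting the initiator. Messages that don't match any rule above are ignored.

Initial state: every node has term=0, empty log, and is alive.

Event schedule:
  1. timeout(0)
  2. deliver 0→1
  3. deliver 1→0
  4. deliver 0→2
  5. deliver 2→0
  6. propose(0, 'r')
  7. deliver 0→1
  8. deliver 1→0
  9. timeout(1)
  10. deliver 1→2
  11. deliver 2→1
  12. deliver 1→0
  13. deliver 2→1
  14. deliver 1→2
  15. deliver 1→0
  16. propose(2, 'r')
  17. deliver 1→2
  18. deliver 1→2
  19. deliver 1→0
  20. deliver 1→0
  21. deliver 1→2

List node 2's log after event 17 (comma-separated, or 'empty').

step 1 timeout(0): 0={cand,t=1,log=-}
step 2 deliver 0→1: 1={foll,t=1,log=-}
step 3 deliver 1→0: 0={lead,t=1,log=-}
step 4 deliver 0→2: 2={foll,t=1,log=-}
step 5 deliver 2→0: —
step 6 propose(0,'r'): 0={lead,t=1,log=r}
step 7 deliver 0→1: 1={foll,t=1,log=r}
step 8 deliver 1→0: —
step 9 timeout(1): 1={cand,t=2,log=r}
step 10 deliver 1→2: 2={foll,t=2,log=-}
step 11 deliver 2→1: 1={lead,t=2,log=r}
step 12 deliver 1→0: 0={foll,t=2,log=r}
step 13 deliver 2→1: —
step 14 deliver 1→2: —
step 15 deliver 1→0: —
step 16 propose(2,'r'): —
step 17 deliver 1→2: —

empty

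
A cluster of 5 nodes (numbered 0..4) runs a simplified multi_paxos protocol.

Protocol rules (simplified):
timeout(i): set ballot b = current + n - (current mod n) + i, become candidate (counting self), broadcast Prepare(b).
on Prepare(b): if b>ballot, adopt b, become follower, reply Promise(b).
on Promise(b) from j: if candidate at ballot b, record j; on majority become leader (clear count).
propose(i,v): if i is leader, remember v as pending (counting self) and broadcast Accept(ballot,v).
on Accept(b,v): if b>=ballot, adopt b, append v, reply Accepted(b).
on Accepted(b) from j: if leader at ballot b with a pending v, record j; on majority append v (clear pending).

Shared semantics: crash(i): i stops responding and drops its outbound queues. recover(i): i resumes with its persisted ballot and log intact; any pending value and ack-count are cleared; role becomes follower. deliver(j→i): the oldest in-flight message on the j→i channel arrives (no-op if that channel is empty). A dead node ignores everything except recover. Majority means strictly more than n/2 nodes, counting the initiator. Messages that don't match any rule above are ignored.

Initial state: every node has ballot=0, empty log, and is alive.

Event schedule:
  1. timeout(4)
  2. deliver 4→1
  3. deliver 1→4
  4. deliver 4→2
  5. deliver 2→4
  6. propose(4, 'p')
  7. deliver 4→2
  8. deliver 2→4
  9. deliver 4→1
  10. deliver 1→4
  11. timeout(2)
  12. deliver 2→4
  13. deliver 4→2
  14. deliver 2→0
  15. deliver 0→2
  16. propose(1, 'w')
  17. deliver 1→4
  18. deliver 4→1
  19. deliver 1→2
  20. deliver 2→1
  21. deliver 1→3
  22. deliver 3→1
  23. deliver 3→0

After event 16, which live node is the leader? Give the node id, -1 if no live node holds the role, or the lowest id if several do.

2

step 1 timeout(4): 4={cand,b=9,log=-}
step 2 deliver 4→1: 1={foll,b=9,log=-}
step 3 deliver 1→4: —
step 4 deliver 4→2: 2={foll,b=9,log=-}
step 5 deliver 2→4: 4={lead,b=9,log=-}
step 6 propose(4,'p'): —
step 7 deliver 4→2: 2={foll,b=9,log=p}
step 8 deliver 2→4: —
step 9 deliver 4→1: 1={foll,b=9,log=p}
step 10 deliver 1→4: 4={lead,b=9,log=p}
step 11 timeout(2): 2={cand,b=12,log=p}
step 12 deliver 2→4: 4={foll,b=12,log=p}
step 13 deliver 4→2: —
step 14 deliver 2→0: 0={foll,b=12,log=-}
step 15 deliver 0→2: 2={lead,b=12,log=p}
step 16 propose(1,'w'): —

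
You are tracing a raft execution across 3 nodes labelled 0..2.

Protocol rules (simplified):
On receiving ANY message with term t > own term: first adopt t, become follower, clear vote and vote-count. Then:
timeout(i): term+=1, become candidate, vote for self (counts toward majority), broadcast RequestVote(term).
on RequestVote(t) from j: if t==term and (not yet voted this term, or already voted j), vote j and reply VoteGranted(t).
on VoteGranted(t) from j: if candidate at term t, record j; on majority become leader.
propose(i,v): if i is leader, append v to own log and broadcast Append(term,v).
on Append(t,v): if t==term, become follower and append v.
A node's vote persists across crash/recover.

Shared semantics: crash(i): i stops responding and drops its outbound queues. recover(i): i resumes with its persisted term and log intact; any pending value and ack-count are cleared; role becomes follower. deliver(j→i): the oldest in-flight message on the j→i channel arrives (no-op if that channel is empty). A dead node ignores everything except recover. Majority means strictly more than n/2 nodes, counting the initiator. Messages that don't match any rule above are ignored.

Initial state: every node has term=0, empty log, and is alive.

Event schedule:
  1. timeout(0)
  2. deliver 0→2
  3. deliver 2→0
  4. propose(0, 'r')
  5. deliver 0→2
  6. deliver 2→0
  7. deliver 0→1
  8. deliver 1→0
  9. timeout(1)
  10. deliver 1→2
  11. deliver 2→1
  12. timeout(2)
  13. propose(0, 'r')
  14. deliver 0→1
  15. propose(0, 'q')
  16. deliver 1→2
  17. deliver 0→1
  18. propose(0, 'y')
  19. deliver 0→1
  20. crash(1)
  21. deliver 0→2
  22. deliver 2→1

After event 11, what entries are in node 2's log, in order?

[1] timeout(0) → N0(cand t1 [-])
[2] deliver 0→2 → N2(foll t1 [-])
[3] deliver 2→0 → N0(lead t1 [-])
[4] propose(0,'r') → N0(lead t1 [r])
[5] deliver 0→2 → N2(foll t1 [r])
[6] deliver 2→0 → ∅
[7] deliver 0→1 → N1(foll t1 [-])
[8] deliver 1→0 → ∅
[9] timeout(1) → N1(cand t2 [-])
[10] deliver 1→2 → N2(foll t2 [r])
[11] deliver 2→1 → N1(lead t2 [-])

r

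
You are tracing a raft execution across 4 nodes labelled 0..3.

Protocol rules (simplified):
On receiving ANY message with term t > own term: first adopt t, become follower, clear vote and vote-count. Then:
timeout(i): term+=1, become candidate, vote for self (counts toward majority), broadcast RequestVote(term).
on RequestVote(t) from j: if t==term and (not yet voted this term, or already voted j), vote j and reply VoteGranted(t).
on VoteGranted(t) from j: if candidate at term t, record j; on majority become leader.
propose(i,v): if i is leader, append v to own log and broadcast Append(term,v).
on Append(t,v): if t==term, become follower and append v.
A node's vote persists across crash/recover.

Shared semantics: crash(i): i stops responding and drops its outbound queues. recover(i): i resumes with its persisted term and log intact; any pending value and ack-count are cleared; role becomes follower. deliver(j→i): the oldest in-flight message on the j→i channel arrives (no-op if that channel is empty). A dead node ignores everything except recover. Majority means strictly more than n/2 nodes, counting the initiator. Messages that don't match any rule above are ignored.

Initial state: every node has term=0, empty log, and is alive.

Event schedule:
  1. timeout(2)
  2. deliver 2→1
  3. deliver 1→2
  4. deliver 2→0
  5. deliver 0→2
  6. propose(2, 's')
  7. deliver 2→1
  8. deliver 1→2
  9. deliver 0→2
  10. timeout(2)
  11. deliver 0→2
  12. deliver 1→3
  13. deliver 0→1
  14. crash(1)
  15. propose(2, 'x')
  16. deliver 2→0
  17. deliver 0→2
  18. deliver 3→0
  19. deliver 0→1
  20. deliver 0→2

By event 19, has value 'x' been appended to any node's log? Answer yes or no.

no

1. timeout(2):  <2:cand t1 ->
2. deliver 2→1:  <1:foll t1 ->
3. deliver 1→2:  nop
4. deliver 2→0:  <0:foll t1 ->
5. deliver 0→2:  <2:lead t1 ->
6. propose(2,'s'):  <2:lead t1 s>
7. deliver 2→1:  <1:foll t1 s>
8. deliver 1→2:  nop
9. deliver 0→2:  nop
10. timeout(2):  <2:cand t2 s>
11. deliver 0→2:  nop
12. deliver 1→3:  nop
13. deliver 0→1:  nop
14. crash(1):  <1:✗foll t1 s>
15. propose(2,'x'):  nop
16. deliver 2→0:  <0:foll t1 s>
17. deliver 0→2:  nop
18. deliver 3→0:  nop
19. deliver 0→1:  nop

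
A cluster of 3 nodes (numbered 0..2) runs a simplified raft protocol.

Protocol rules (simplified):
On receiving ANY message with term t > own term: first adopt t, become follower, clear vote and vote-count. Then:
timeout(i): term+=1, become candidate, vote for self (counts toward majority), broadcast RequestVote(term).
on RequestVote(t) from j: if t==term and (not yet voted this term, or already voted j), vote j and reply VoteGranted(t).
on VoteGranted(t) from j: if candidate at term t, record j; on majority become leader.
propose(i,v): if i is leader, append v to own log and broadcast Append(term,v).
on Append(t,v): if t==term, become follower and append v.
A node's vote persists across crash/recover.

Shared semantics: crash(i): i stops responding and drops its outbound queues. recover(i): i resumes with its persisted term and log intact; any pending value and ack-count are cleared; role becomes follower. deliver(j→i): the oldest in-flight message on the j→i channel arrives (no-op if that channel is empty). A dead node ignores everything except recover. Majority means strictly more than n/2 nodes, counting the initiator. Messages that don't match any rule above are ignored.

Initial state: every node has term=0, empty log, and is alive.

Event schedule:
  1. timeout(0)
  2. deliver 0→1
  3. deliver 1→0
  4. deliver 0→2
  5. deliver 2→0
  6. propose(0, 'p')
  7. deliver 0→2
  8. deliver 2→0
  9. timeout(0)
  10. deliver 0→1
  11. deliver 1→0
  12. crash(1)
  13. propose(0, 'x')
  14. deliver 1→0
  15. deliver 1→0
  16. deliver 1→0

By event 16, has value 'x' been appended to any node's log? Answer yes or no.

no

1. timeout(0):  <0:cand t1 ->
2. deliver 0→1:  <1:foll t1 ->
3. deliver 1→0:  <0:lead t1 ->
4. deliver 0→2:  <2:foll t1 ->
5. deliver 2→0:  nop
6. propose(0,'p'):  <0:lead t1 p>
7. deliver 0→2:  <2:foll t1 p>
8. deliver 2→0:  nop
9. timeout(0):  <0:cand t2 p>
10. deliver 0→1:  <1:foll t1 p>
11. deliver 1→0:  nop
12. crash(1):  <1:✗foll t1 p>
13. propose(0,'x'):  nop
14. deliver 1→0:  nop
15. deliver 1→0:  nop
16. deliver 1→0:  nop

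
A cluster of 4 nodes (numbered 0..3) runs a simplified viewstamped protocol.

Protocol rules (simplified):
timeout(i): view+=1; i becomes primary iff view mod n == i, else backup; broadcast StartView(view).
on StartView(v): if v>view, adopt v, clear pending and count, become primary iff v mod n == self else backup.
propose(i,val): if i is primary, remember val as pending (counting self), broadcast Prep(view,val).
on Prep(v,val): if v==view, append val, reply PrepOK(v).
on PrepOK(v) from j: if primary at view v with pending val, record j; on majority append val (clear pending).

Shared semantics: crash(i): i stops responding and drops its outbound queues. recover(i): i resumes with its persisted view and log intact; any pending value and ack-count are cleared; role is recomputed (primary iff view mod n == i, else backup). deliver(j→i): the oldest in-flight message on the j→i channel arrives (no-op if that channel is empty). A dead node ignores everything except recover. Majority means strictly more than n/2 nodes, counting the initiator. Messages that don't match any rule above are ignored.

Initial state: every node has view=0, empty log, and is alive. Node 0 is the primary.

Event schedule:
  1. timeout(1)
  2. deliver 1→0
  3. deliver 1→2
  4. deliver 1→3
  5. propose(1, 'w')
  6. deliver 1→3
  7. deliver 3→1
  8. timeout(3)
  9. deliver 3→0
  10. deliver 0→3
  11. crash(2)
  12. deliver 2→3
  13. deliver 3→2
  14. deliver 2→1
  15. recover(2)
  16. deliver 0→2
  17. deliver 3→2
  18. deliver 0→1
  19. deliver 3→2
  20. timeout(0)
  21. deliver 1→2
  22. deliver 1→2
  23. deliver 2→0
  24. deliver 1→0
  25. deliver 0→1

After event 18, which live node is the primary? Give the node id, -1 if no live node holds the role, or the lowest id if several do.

after 1 — timeout(1): n1:prim/v1/[-]
after 2 — deliver 1→0: n0:back/v1/[-]
after 3 — deliver 1→2: n2:back/v1/[-]
after 4 — deliver 1→3: n3:back/v1/[-]
after 5 — propose(1,'w'): ·
after 6 — deliver 1→3: n3:back/v1/[w]
after 7 — deliver 3→1: ·
after 8 — timeout(3): n3:back/v2/[w]
after 9 — deliver 3→0: n0:back/v2/[-]
after 10 — deliver 0→3: ·
after 11 — crash(2): n2:✗back/v1/[-]
after 12 — deliver 2→3: ·
after 13 — deliver 3→2: ·
after 14 — deliver 2→1: ·
after 15 — recover(2): n2:back/v1/[-]
after 16 — deliver 0→2: ·
after 17 — deliver 3→2: n2:prim/v2/[-]
after 18 — deliver 0→1: ·

1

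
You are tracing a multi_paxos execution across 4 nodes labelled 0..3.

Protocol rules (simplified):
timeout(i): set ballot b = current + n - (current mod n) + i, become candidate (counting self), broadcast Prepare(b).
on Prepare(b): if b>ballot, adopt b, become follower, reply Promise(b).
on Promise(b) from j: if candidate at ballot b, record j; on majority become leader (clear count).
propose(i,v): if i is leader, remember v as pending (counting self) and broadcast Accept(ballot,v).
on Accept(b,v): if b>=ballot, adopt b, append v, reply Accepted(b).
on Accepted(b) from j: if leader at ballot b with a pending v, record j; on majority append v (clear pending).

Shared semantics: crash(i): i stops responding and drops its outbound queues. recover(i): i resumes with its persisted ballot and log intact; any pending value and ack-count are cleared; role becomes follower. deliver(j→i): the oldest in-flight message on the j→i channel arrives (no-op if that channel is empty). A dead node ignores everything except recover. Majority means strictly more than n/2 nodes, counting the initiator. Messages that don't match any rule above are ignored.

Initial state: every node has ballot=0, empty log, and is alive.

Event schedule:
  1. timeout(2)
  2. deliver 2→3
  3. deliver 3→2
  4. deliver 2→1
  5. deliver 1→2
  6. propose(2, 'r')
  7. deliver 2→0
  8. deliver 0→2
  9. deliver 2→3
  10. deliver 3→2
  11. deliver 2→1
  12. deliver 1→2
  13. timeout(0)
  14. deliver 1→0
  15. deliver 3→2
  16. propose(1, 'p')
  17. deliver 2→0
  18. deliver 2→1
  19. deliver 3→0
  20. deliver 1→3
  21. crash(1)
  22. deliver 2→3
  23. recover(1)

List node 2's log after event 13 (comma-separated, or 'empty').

r

step 1 timeout(2): 2={cand,b=6,log=-}
step 2 deliver 2→3: 3={foll,b=6,log=-}
step 3 deliver 3→2: —
step 4 deliver 2→1: 1={foll,b=6,log=-}
step 5 deliver 1→2: 2={lead,b=6,log=-}
step 6 propose(2,'r'): —
step 7 deliver 2→0: 0={foll,b=6,log=-}
step 8 deliver 0→2: —
step 9 deliver 2→3: 3={foll,b=6,log=r}
step 10 deliver 3→2: —
step 11 deliver 2→1: 1={foll,b=6,log=r}
step 12 deliver 1→2: 2={lead,b=6,log=r}
step 13 timeout(0): 0={cand,b=8,log=-}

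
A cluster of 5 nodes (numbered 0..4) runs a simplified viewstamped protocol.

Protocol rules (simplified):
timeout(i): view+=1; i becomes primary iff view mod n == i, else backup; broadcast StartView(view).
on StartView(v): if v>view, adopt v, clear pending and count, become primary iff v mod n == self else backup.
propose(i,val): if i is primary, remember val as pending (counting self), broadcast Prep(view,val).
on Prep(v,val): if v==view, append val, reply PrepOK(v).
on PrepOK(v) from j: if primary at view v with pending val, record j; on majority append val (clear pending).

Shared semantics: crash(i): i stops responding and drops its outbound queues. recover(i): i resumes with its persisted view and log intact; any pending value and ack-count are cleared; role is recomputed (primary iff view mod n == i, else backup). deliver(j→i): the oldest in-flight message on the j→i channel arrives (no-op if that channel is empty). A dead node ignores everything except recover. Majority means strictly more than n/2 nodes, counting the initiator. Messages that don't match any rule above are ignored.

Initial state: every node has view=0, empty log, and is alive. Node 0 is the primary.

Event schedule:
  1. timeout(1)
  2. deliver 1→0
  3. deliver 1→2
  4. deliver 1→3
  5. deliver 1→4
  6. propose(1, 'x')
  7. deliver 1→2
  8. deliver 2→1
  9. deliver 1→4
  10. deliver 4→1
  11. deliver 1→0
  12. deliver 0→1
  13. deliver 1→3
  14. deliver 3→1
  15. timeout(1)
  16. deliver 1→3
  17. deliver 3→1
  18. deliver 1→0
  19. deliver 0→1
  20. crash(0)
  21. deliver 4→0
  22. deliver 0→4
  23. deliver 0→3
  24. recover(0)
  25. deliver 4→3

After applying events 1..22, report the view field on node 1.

2

step 1 timeout(1): 1={prim,v=1,log=-}
step 2 deliver 1→0: 0={back,v=1,log=-}
step 3 deliver 1→2: 2={back,v=1,log=-}
step 4 deliver 1→3: 3={back,v=1,log=-}
step 5 deliver 1→4: 4={back,v=1,log=-}
step 6 propose(1,'x'): —
step 7 deliver 1→2: 2={back,v=1,log=x}
step 8 deliver 2→1: —
step 9 deliver 1→4: 4={back,v=1,log=x}
step 10 deliver 4→1: 1={prim,v=1,log=x}
step 11 deliver 1→0: 0={back,v=1,log=x}
step 12 deliver 0→1: —
step 13 deliver 1→3: 3={back,v=1,log=x}
step 14 deliver 3→1: —
step 15 timeout(1): 1={back,v=2,log=x}
step 16 deliver 1→3: 3={back,v=2,log=x}
step 17 deliver 3→1: —
step 18 deliver 1→0: 0={back,v=2,log=x}
step 19 deliver 0→1: —
step 20 crash(0): 0={✗back,v=2,log=x}
step 21 deliver 4→0: —
step 22 deliver 0→4: —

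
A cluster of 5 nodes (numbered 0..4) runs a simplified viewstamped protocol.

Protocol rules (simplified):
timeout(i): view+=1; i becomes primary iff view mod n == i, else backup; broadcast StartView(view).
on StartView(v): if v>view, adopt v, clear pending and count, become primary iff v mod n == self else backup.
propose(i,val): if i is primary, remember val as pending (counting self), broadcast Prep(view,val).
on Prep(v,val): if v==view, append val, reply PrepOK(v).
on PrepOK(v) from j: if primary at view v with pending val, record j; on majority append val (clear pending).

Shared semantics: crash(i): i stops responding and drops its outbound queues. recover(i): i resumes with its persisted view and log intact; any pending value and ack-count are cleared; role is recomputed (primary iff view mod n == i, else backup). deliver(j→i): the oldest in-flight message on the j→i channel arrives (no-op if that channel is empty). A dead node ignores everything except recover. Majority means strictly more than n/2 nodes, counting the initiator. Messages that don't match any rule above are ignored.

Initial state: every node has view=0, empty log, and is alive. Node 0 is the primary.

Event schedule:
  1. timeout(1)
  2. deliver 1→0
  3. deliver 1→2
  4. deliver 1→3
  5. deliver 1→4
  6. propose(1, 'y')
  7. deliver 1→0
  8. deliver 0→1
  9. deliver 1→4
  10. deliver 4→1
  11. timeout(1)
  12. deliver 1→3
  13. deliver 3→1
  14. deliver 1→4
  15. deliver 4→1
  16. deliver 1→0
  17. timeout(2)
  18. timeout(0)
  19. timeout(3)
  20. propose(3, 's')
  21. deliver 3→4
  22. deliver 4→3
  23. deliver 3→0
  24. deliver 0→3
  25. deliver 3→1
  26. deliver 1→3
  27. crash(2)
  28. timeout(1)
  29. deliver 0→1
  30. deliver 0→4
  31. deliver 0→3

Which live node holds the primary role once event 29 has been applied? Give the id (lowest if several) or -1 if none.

1. timeout(1):  <1:prim v1 ->
2. deliver 1→0:  <0:back v1 ->
3. deliver 1→2:  <2:back v1 ->
4. deliver 1→3:  <3:back v1 ->
5. deliver 1→4:  <4:back v1 ->
6. propose(1,'y'):  nop
7. deliver 1→0:  <0:back v1 y>
8. deliver 0→1:  nop
9. deliver 1→4:  <4:back v1 y>
10. deliver 4→1:  <1:prim v1 y>
11. timeout(1):  <1:back v2 y>
12. deliver 1→3:  <3:back v1 y>
13. deliver 3→1:  nop
14. deliver 1→4:  <4:back v2 y>
15. deliver 4→1:  nop
16. deliver 1→0:  <0:back v2 y>
17. timeout(2):  <2:prim v2 ->
18. timeout(0):  <0:back v3 y>
19. timeout(3):  <3:back v2 y>
20. propose(3,'s'):  nop
21. deliver 3→4:  nop
22. deliver 4→3:  nop
23. deliver 3→0:  nop
24. deliver 0→3:  <3:prim v3 y>
25. deliver 3→1:  nop
26. deliver 1→3:  nop
27. crash(2):  <2:✗prim v2 ->
28. timeout(1):  <1:back v3 y>
29. deliver 0→1:  nop

3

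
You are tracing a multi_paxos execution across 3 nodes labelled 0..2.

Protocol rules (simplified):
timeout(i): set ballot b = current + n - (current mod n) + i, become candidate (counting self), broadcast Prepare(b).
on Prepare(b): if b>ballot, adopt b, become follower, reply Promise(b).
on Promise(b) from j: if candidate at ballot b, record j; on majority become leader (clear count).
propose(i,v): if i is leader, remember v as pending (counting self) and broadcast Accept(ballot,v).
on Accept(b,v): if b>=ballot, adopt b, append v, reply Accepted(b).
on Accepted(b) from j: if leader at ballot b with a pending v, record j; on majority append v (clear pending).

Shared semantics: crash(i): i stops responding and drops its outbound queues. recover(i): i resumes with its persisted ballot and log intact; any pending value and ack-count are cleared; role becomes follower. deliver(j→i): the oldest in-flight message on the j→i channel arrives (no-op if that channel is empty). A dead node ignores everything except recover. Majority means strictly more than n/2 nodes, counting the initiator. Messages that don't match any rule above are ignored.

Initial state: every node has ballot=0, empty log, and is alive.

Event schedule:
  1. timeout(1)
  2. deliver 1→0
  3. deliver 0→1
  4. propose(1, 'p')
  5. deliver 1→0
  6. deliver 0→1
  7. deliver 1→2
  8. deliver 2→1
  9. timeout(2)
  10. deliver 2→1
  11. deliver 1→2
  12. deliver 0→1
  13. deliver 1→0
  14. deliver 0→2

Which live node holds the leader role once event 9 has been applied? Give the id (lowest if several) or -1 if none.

1

e1 timeout(1): 1[cand,b=4,-]
e2 deliver 1→0: 0[foll,b=4,-]
e3 deliver 0→1: 1[lead,b=4,-]
e4 propose(1,'p'): ·
e5 deliver 1→0: 0[foll,b=4,p]
e6 deliver 0→1: 1[lead,b=4,p]
e7 deliver 1→2: 2[foll,b=4,-]
e8 deliver 2→1: ·
e9 timeout(2): 2[cand,b=8,-]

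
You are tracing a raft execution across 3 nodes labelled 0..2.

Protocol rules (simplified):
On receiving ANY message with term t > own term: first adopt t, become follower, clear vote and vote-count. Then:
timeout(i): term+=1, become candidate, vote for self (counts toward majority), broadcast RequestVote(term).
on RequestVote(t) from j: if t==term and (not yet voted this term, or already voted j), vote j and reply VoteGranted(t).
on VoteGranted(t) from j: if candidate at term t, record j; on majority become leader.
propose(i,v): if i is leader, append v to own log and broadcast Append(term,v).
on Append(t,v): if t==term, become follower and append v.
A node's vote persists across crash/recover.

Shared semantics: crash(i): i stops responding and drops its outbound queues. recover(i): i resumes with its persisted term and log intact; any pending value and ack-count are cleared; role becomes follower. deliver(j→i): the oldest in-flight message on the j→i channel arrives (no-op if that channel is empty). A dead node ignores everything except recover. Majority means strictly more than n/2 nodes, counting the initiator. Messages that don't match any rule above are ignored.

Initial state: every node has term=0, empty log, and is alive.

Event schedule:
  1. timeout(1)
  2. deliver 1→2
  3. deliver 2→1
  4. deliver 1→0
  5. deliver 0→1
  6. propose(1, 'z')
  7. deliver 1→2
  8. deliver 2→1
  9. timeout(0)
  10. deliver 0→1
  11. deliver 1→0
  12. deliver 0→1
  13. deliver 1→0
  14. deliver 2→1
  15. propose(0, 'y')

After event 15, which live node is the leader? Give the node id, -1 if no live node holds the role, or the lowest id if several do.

0

1. timeout(1):  <1:cand t1 ->
2. deliver 1→2:  <2:foll t1 ->
3. deliver 2→1:  <1:lead t1 ->
4. deliver 1→0:  <0:foll t1 ->
5. deliver 0→1:  nop
6. propose(1,'z'):  <1:lead t1 z>
7. deliver 1→2:  <2:foll t1 z>
8. deliver 2→1:  nop
9. timeout(0):  <0:cand t2 ->
10. deliver 0→1:  <1:foll t2 z>
11. deliver 1→0:  nop
12. deliver 0→1:  nop
13. deliver 1→0:  <0:lead t2 ->
14. deliver 2→1:  nop
15. propose(0,'y'):  <0:lead t2 y>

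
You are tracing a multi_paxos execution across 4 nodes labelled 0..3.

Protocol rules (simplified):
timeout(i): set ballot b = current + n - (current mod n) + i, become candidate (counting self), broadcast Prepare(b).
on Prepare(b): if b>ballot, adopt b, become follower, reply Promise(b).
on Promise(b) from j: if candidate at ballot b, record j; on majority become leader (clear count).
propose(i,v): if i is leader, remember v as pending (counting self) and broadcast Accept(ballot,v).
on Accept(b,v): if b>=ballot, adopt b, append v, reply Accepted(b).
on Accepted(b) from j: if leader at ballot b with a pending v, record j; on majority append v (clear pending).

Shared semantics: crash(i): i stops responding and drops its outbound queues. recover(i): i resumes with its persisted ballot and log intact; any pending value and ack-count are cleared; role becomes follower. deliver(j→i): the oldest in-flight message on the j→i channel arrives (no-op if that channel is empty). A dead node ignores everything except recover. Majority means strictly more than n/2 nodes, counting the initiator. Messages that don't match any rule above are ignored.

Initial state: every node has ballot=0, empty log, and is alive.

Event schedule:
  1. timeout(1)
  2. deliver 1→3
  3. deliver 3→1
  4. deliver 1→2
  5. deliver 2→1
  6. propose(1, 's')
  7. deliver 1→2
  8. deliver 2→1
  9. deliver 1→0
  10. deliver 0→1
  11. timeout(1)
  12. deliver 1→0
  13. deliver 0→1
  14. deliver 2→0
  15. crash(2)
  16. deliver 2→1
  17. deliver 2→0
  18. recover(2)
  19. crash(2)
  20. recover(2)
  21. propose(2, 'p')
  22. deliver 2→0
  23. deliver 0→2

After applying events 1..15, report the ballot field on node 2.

5

[1] timeout(1) → N1(cand b5 [-])
[2] deliver 1→3 → N3(foll b5 [-])
[3] deliver 3→1 → ∅
[4] deliver 1→2 → N2(foll b5 [-])
[5] deliver 2→1 → N1(lead b5 [-])
[6] propose(1,'s') → ∅
[7] deliver 1→2 → N2(foll b5 [s])
[8] deliver 2→1 → ∅
[9] deliver 1→0 → N0(foll b5 [-])
[10] deliver 0→1 → ∅
[11] timeout(1) → N1(cand b9 [-])
[12] deliver 1→0 → N0(foll b5 [s])
[13] deliver 0→1 → ∅
[14] deliver 2→0 → ∅
[15] crash(2) → N2(✗foll b5 [s])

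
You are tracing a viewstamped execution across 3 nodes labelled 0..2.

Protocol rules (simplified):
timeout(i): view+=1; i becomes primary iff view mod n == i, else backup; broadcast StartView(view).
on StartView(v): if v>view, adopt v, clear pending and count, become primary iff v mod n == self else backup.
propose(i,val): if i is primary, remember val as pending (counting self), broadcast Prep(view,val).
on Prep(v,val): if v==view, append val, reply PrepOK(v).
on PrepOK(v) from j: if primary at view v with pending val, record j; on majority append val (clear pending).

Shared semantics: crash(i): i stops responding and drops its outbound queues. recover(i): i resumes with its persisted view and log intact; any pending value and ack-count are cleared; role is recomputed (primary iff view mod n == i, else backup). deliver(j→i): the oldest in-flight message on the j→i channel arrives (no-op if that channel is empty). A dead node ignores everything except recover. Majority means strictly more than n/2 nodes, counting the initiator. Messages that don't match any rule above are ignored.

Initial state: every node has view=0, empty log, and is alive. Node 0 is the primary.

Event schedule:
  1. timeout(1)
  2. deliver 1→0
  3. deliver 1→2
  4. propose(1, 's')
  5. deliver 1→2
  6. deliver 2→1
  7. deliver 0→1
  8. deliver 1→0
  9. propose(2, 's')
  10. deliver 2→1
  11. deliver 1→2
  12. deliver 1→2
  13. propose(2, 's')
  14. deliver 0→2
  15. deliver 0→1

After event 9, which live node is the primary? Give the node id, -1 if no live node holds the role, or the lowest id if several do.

step 1 timeout(1): 1={prim,v=1,log=-}
step 2 deliver 1→0: 0={back,v=1,log=-}
step 3 deliver 1→2: 2={back,v=1,log=-}
step 4 propose(1,'s'): —
step 5 deliver 1→2: 2={back,v=1,log=s}
step 6 deliver 2→1: 1={prim,v=1,log=s}
step 7 deliver 0→1: —
step 8 deliver 1→0: 0={back,v=1,log=s}
step 9 propose(2,'s'): —

1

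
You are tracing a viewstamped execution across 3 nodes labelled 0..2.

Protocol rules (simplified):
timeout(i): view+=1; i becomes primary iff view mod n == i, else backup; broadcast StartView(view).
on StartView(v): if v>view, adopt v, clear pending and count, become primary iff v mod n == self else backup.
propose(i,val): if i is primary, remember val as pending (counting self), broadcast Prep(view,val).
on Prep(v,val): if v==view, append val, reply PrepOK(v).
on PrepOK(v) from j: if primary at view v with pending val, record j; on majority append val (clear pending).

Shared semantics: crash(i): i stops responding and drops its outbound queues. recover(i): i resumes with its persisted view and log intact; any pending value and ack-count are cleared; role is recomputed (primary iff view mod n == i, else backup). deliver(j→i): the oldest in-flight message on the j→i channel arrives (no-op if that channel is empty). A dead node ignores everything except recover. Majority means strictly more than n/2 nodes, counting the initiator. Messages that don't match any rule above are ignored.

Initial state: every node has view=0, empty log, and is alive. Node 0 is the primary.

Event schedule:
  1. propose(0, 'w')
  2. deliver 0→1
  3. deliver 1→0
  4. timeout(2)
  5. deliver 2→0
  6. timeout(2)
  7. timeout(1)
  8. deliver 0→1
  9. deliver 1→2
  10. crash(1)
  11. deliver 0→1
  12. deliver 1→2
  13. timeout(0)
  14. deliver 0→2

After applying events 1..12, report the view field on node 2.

step 1 propose(0,'w'): —
step 2 deliver 0→1: 1={back,v=0,log=w}
step 3 deliver 1→0: 0={prim,v=0,log=w}
step 4 timeout(2): 2={back,v=1,log=-}
step 5 deliver 2→0: 0={back,v=1,log=w}
step 6 timeout(2): 2={prim,v=2,log=-}
step 7 timeout(1): 1={prim,v=1,log=w}
step 8 deliver 0→1: —
step 9 deliver 1→2: —
step 10 crash(1): 1={✗prim,v=1,log=w}
step 11 deliver 0→1: —
step 12 deliver 1→2: —

2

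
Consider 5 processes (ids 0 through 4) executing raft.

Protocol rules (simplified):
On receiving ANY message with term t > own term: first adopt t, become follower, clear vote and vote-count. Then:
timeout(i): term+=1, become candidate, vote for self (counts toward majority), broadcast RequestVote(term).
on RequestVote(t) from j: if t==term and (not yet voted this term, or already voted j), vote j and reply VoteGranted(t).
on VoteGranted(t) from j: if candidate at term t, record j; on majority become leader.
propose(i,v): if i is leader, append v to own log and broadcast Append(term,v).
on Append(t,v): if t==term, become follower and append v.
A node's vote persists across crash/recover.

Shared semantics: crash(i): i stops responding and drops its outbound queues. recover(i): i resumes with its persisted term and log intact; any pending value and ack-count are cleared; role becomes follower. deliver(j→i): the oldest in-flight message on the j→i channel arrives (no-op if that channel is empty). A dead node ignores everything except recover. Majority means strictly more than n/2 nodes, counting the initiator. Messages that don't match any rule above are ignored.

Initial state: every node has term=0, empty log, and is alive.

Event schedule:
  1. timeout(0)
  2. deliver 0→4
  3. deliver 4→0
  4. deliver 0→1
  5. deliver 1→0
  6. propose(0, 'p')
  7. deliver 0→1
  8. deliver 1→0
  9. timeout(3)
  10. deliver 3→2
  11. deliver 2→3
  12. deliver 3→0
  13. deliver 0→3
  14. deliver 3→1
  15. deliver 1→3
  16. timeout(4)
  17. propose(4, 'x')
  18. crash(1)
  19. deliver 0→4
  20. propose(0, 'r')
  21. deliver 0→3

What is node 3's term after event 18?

1. timeout(0):  <0:cand t1 ->
2. deliver 0→4:  <4:foll t1 ->
3. deliver 4→0:  nop
4. deliver 0→1:  <1:foll t1 ->
5. deliver 1→0:  <0:lead t1 ->
6. propose(0,'p'):  <0:lead t1 p>
7. deliver 0→1:  <1:foll t1 p>
8. deliver 1→0:  nop
9. timeout(3):  <3:cand t1 ->
10. deliver 3→2:  <2:foll t1 ->
11. deliver 2→3:  nop
12. deliver 3→0:  nop
13. deliver 0→3:  nop
14. deliver 3→1:  nop
15. deliver 1→3:  nop
16. timeout(4):  <4:cand t2 ->
17. propose(4,'x'):  nop
18. crash(1):  <1:✗foll t1 p>

1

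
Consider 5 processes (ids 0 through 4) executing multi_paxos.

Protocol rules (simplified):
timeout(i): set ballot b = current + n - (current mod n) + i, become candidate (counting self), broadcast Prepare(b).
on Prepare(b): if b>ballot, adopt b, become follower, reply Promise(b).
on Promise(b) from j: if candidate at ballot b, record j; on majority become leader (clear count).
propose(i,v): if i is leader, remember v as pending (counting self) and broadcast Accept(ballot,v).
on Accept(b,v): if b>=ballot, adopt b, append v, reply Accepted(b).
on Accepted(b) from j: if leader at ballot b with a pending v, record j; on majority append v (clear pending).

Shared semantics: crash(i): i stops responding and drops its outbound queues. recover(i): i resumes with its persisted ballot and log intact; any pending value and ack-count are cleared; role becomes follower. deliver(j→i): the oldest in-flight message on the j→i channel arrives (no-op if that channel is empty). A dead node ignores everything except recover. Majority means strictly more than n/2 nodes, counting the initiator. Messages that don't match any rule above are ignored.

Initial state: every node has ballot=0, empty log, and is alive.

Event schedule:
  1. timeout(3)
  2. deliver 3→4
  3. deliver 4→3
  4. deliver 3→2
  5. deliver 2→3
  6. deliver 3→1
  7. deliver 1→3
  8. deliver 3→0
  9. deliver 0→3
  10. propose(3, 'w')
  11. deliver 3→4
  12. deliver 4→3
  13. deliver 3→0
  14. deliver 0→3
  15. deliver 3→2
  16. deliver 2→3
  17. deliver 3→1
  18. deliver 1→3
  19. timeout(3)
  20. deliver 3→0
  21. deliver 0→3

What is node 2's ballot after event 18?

e1 timeout(3): 3[cand,b=8,-]
e2 deliver 3→4: 4[foll,b=8,-]
e3 deliver 4→3: ·
e4 deliver 3→2: 2[foll,b=8,-]
e5 deliver 2→3: 3[lead,b=8,-]
e6 deliver 3→1: 1[foll,b=8,-]
e7 deliver 1→3: ·
e8 deliver 3→0: 0[foll,b=8,-]
e9 deliver 0→3: ·
e10 propose(3,'w'): ·
e11 deliver 3→4: 4[foll,b=8,w]
e12 deliver 4→3: ·
e13 deliver 3→0: 0[foll,b=8,w]
e14 deliver 0→3: 3[lead,b=8,w]
e15 deliver 3→2: 2[foll,b=8,w]
e16 deliver 2→3: ·
e17 deliver 3→1: 1[foll,b=8,w]
e18 deliver 1→3: ·

8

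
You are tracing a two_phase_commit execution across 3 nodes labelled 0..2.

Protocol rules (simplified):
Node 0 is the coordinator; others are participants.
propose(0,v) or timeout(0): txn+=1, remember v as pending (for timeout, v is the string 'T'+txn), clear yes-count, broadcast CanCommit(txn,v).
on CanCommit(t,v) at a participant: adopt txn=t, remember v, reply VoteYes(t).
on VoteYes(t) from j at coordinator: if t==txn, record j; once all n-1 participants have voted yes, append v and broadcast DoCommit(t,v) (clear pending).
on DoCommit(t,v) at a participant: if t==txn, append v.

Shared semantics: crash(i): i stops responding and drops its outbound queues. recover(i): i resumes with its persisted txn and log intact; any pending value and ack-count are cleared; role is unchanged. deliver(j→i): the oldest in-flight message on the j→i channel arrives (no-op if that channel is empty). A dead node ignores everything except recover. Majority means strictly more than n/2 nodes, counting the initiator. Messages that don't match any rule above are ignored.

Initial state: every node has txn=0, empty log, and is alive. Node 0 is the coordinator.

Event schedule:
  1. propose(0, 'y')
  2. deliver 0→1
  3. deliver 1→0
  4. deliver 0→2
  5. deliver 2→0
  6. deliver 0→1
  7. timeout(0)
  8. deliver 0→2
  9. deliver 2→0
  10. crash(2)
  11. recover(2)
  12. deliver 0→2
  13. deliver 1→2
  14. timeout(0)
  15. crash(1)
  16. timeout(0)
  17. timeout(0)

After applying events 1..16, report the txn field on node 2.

2

e1 propose(0,'y'): 0[coor,t=1,-]
e2 deliver 0→1: 1[part,t=1,-]
e3 deliver 1→0: ·
e4 deliver 0→2: 2[part,t=1,-]
e5 deliver 2→0: 0[coor,t=1,y]
e6 deliver 0→1: 1[part,t=1,y]
e7 timeout(0): 0[coor,t=2,y]
e8 deliver 0→2: 2[part,t=1,y]
e9 deliver 2→0: ·
e10 crash(2): 2[✗part,t=1,y]
e11 recover(2): 2[part,t=1,y]
e12 deliver 0→2: 2[part,t=2,y]
e13 deliver 1→2: ·
e14 timeout(0): 0[coor,t=3,y]
e15 crash(1): 1[✗part,t=1,y]
e16 timeout(0): 0[coor,t=4,y]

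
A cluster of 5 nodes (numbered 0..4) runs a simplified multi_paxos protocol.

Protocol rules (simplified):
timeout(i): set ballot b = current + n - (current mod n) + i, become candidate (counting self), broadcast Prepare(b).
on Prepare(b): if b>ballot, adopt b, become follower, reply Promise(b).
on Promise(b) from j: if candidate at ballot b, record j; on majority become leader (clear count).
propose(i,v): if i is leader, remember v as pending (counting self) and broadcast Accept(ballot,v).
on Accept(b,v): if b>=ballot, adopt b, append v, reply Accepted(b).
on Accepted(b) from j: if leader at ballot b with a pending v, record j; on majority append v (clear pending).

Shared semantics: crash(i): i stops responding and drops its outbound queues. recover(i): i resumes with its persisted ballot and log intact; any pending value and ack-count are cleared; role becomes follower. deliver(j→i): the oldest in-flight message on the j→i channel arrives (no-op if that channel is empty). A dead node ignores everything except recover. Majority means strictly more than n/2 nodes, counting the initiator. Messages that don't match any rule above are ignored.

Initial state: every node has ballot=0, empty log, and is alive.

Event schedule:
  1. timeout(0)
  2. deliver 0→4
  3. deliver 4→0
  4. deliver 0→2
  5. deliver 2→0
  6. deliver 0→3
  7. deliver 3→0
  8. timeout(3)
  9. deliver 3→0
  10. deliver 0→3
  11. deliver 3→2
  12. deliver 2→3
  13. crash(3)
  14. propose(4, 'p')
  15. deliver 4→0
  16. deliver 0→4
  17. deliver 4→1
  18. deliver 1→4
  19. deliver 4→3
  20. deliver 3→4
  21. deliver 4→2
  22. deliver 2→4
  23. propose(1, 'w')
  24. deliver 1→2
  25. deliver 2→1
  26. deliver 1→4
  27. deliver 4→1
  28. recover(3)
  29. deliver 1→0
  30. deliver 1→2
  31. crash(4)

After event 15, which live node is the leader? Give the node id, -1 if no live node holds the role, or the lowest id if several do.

-1

[1] timeout(0) → N0(cand b5 [-])
[2] deliver 0→4 → N4(foll b5 [-])
[3] deliver 4→0 → ∅
[4] deliver 0→2 → N2(foll b5 [-])
[5] deliver 2→0 → N0(lead b5 [-])
[6] deliver 0→3 → N3(foll b5 [-])
[7] deliver 3→0 → ∅
[8] timeout(3) → N3(cand b13 [-])
[9] deliver 3→0 → N0(foll b13 [-])
[10] deliver 0→3 → ∅
[11] deliver 3→2 → N2(foll b13 [-])
[12] deliver 2→3 → N3(lead b13 [-])
[13] crash(3) → N3(✗lead b13 [-])
[14] propose(4,'p') → ∅
[15] deliver 4→0 → ∅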